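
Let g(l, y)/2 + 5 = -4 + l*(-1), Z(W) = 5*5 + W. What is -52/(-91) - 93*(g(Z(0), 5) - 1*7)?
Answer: 48829/7 ≈ 6975.6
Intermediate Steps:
Z(W) = 25 + W
g(l, y) = -18 - 2*l (g(l, y) = -10 + 2*(-4 + l*(-1)) = -10 + 2*(-4 - l) = -10 + (-8 - 2*l) = -18 - 2*l)
-52/(-91) - 93*(g(Z(0), 5) - 1*7) = -52/(-91) - 93*((-18 - 2*(25 + 0)) - 1*7) = -52*(-1/91) - 93*((-18 - 2*25) - 7) = 4/7 - 93*((-18 - 50) - 7) = 4/7 - 93*(-68 - 7) = 4/7 - 93*(-75) = 4/7 + 6975 = 48829/7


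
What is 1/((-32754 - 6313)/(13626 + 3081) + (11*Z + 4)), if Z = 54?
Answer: 16707/9951719 ≈ 0.0016788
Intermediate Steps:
1/((-32754 - 6313)/(13626 + 3081) + (11*Z + 4)) = 1/((-32754 - 6313)/(13626 + 3081) + (11*54 + 4)) = 1/(-39067/16707 + (594 + 4)) = 1/(-39067*1/16707 + 598) = 1/(-39067/16707 + 598) = 1/(9951719/16707) = 16707/9951719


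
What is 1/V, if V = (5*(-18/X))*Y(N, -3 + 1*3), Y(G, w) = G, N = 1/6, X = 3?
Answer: -⅕ ≈ -0.20000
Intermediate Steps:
N = ⅙ (N = 1*(⅙) = ⅙ ≈ 0.16667)
V = -5 (V = (5*(-18/3))*(⅙) = (5*(-18*⅓))*(⅙) = (5*(-6))*(⅙) = -30*⅙ = -5)
1/V = 1/(-5) = -⅕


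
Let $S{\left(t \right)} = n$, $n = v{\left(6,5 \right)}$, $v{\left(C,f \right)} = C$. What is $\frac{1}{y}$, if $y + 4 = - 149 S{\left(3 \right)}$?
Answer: $- \frac{1}{898} \approx -0.0011136$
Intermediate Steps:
$n = 6$
$S{\left(t \right)} = 6$
$y = -898$ ($y = -4 - 894 = -898$)
$\frac{1}{y} = \frac{1}{-898} = - \frac{1}{898}$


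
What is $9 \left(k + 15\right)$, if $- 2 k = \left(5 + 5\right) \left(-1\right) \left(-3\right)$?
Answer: $0$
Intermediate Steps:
$k = -15$ ($k = - \frac{\left(5 + 5\right) \left(-1\right) \left(-3\right)}{2} = - \frac{10 \left(-1\right) \left(-3\right)}{2} = - \frac{\left(-10\right) \left(-3\right)}{2} = \left(- \frac{1}{2}\right) 30 = -15$)
$9 \left(k + 15\right) = 9 \left(-15 + 15\right) = 9 \cdot 0 = 0$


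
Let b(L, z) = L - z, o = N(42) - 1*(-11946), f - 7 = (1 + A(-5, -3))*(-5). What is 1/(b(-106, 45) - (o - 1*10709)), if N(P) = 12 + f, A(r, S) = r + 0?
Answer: -1/1427 ≈ -0.00070077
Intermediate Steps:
A(r, S) = r
f = 27 (f = 7 + (1 - 5)*(-5) = 7 - 4*(-5) = 7 + 20 = 27)
N(P) = 39 (N(P) = 12 + 27 = 39)
o = 11985 (o = 39 - 1*(-11946) = 39 + 11946 = 11985)
1/(b(-106, 45) - (o - 1*10709)) = 1/((-106 - 1*45) - (11985 - 1*10709)) = 1/((-106 - 45) - (11985 - 10709)) = 1/(-151 - 1*1276) = 1/(-151 - 1276) = 1/(-1427) = -1/1427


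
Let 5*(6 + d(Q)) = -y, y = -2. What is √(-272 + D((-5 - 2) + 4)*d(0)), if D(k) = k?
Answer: 2*I*√1595/5 ≈ 15.975*I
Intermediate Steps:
d(Q) = -28/5 (d(Q) = -6 + (-1*(-2))/5 = -6 + (⅕)*2 = -6 + ⅖ = -28/5)
√(-272 + D((-5 - 2) + 4)*d(0)) = √(-272 + ((-5 - 2) + 4)*(-28/5)) = √(-272 + (-7 + 4)*(-28/5)) = √(-272 - 3*(-28/5)) = √(-272 + 84/5) = √(-1276/5) = 2*I*√1595/5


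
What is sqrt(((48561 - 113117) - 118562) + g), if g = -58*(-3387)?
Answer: 28*sqrt(17) ≈ 115.45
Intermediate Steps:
g = 196446
sqrt(((48561 - 113117) - 118562) + g) = sqrt(((48561 - 113117) - 118562) + 196446) = sqrt((-64556 - 118562) + 196446) = sqrt(-183118 + 196446) = sqrt(13328) = 28*sqrt(17)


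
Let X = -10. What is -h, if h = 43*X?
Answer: 430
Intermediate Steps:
h = -430 (h = 43*(-10) = -430)
-h = -1*(-430) = 430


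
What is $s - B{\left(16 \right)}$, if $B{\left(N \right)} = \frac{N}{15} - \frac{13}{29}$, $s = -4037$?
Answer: $- \frac{1756364}{435} \approx -4037.6$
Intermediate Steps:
$B{\left(N \right)} = - \frac{13}{29} + \frac{N}{15}$ ($B{\left(N \right)} = N \frac{1}{15} - \frac{13}{29} = \frac{N}{15} - \frac{13}{29} = - \frac{13}{29} + \frac{N}{15}$)
$s - B{\left(16 \right)} = -4037 - \left(- \frac{13}{29} + \frac{1}{15} \cdot 16\right) = -4037 - \left(- \frac{13}{29} + \frac{16}{15}\right) = -4037 - \frac{269}{435} = - \frac{1756364}{435}$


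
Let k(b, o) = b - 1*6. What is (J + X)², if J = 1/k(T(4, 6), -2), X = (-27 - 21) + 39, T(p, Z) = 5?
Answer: 100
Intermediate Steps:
k(b, o) = -6 + b (k(b, o) = b - 6 = -6 + b)
X = -9 (X = -48 + 39 = -9)
J = -1 (J = 1/(-6 + 5) = 1/(-1) = -1)
(J + X)² = (-1 - 9)² = (-10)² = 100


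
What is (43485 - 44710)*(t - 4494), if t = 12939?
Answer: -10345125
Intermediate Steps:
(43485 - 44710)*(t - 4494) = (43485 - 44710)*(12939 - 4494) = -1225*8445 = -10345125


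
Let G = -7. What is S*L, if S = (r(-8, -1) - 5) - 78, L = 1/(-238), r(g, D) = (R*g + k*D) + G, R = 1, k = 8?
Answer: 53/119 ≈ 0.44538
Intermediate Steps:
r(g, D) = -7 + g + 8*D (r(g, D) = (1*g + 8*D) - 7 = (g + 8*D) - 7 = -7 + g + 8*D)
L = -1/238 ≈ -0.0042017
S = -106 (S = ((-7 - 8 + 8*(-1)) - 5) - 78 = ((-7 - 8 - 8) - 5) - 78 = (-23 - 5) - 78 = -28 - 78 = -106)
S*L = -106*(-1/238) = 53/119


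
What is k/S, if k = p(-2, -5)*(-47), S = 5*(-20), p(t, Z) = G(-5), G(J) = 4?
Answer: 47/25 ≈ 1.8800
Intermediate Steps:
p(t, Z) = 4
S = -100
k = -188 (k = 4*(-47) = -188)
k/S = -188/(-100) = -188*(-1/100) = 47/25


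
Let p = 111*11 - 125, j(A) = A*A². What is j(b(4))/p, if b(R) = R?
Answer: 8/137 ≈ 0.058394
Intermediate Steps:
j(A) = A³
p = 1096 (p = 1221 - 125 = 1096)
j(b(4))/p = 4³/1096 = 64*(1/1096) = 8/137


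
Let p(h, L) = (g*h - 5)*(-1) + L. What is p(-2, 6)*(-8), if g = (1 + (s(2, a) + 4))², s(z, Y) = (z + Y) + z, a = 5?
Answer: -3224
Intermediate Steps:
s(z, Y) = Y + 2*z (s(z, Y) = (Y + z) + z = Y + 2*z)
g = 196 (g = (1 + ((5 + 2*2) + 4))² = (1 + ((5 + 4) + 4))² = (1 + (9 + 4))² = (1 + 13)² = 14² = 196)
p(h, L) = 5 + L - 196*h (p(h, L) = (196*h - 5)*(-1) + L = (-5 + 196*h)*(-1) + L = (5 - 196*h) + L = 5 + L - 196*h)
p(-2, 6)*(-8) = (5 + 6 - 196*(-2))*(-8) = (5 + 6 + 392)*(-8) = 403*(-8) = -3224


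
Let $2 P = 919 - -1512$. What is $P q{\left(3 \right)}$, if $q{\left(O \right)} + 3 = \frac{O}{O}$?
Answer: $-2431$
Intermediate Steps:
$P = \frac{2431}{2}$ ($P = \frac{919 - -1512}{2} = \frac{919 + 1512}{2} = \frac{1}{2} \cdot 2431 = \frac{2431}{2} \approx 1215.5$)
$q{\left(O \right)} = -2$ ($q{\left(O \right)} = -3 + \frac{O}{O} = -3 + 1 = -2$)
$P q{\left(3 \right)} = \frac{2431}{2} \left(-2\right) = -2431$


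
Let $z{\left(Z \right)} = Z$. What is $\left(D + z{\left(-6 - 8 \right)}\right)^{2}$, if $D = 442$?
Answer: $183184$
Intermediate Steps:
$\left(D + z{\left(-6 - 8 \right)}\right)^{2} = \left(442 - 14\right)^{2} = 428^{2} = 183184$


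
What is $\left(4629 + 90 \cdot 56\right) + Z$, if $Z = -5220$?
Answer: $4449$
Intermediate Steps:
$\left(4629 + 90 \cdot 56\right) + Z = \left(4629 + 90 \cdot 56\right) - 5220 = \left(4629 + 5040\right) - 5220 = 9669 - 5220 = 4449$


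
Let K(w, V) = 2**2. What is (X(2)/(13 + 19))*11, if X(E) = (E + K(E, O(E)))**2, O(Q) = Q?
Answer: 99/8 ≈ 12.375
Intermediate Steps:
K(w, V) = 4
X(E) = (4 + E)**2 (X(E) = (E + 4)**2 = (4 + E)**2)
(X(2)/(13 + 19))*11 = ((4 + 2)**2/(13 + 19))*11 = (6**2/32)*11 = (36*(1/32))*11 = (9/8)*11 = 99/8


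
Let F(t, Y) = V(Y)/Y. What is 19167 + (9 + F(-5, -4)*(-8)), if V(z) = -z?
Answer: 19184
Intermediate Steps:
F(t, Y) = -1 (F(t, Y) = (-Y)/Y = -1)
19167 + (9 + F(-5, -4)*(-8)) = 19167 + (9 - 1*(-8)) = 19167 + (9 + 8) = 19167 + 17 = 19184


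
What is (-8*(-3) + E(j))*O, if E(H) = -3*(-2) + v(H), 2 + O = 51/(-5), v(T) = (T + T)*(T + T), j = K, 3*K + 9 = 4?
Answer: -4514/9 ≈ -501.56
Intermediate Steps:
K = -5/3 (K = -3 + (⅓)*4 = -3 + 4/3 = -5/3 ≈ -1.6667)
j = -5/3 ≈ -1.6667
v(T) = 4*T² (v(T) = (2*T)*(2*T) = 4*T²)
O = -61/5 (O = -2 + 51/(-5) = -2 + 51*(-⅕) = -2 - 51/5 = -61/5 ≈ -12.200)
E(H) = 6 + 4*H² (E(H) = -3*(-2) + 4*H² = 6 + 4*H²)
(-8*(-3) + E(j))*O = (-8*(-3) + (6 + 4*(-5/3)²))*(-61/5) = (24 + (6 + 4*(25/9)))*(-61/5) = (24 + (6 + 100/9))*(-61/5) = (24 + 154/9)*(-61/5) = (370/9)*(-61/5) = -4514/9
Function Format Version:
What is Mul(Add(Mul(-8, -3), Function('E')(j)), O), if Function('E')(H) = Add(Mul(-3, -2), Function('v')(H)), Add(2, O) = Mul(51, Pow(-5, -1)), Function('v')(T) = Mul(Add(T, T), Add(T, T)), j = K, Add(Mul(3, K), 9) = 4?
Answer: Rational(-4514, 9) ≈ -501.56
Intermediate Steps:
K = Rational(-5, 3) (K = Add(-3, Mul(Rational(1, 3), 4)) = Add(-3, Rational(4, 3)) = Rational(-5, 3) ≈ -1.6667)
j = Rational(-5, 3) ≈ -1.6667
Function('v')(T) = Mul(4, Pow(T, 2)) (Function('v')(T) = Mul(Mul(2, T), Mul(2, T)) = Mul(4, Pow(T, 2)))
O = Rational(-61, 5) (O = Add(-2, Mul(51, Pow(-5, -1))) = Add(-2, Mul(51, Rational(-1, 5))) = Add(-2, Rational(-51, 5)) = Rational(-61, 5) ≈ -12.200)
Function('E')(H) = Add(6, Mul(4, Pow(H, 2))) (Function('E')(H) = Add(Mul(-3, -2), Mul(4, Pow(H, 2))) = Add(6, Mul(4, Pow(H, 2))))
Mul(Add(Mul(-8, -3), Function('E')(j)), O) = Mul(Add(Mul(-8, -3), Add(6, Mul(4, Pow(Rational(-5, 3), 2)))), Rational(-61, 5)) = Mul(Add(24, Add(6, Mul(4, Rational(25, 9)))), Rational(-61, 5)) = Mul(Add(24, Add(6, Rational(100, 9))), Rational(-61, 5)) = Mul(Add(24, Rational(154, 9)), Rational(-61, 5)) = Mul(Rational(370, 9), Rational(-61, 5)) = Rational(-4514, 9)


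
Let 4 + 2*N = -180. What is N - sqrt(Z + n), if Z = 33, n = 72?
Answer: -92 - sqrt(105) ≈ -102.25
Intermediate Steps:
N = -92 (N = -2 + (1/2)*(-180) = -2 - 90 = -92)
N - sqrt(Z + n) = -92 - sqrt(33 + 72) = -92 - sqrt(105)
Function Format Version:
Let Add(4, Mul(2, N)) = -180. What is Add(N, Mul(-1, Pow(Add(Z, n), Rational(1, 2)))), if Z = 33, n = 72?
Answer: Add(-92, Mul(-1, Pow(105, Rational(1, 2)))) ≈ -102.25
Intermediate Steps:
N = -92 (N = Add(-2, Mul(Rational(1, 2), -180)) = Add(-2, -90) = -92)
Add(N, Mul(-1, Pow(Add(Z, n), Rational(1, 2)))) = Add(-92, Mul(-1, Pow(Add(33, 72), Rational(1, 2)))) = Add(-92, Mul(-1, Pow(105, Rational(1, 2))))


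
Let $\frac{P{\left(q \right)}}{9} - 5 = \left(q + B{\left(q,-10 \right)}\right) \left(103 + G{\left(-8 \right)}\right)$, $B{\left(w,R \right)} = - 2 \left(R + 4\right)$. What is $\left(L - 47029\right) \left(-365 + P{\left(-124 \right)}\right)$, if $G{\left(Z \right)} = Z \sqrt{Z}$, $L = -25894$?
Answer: $7594492912 - 1176102144 i \sqrt{2} \approx 7.5945 \cdot 10^{9} - 1.6633 \cdot 10^{9} i$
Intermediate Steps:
$B{\left(w,R \right)} = -8 - 2 R$ ($B{\left(w,R \right)} = - 2 \left(4 + R\right) = -8 - 2 R$)
$G{\left(Z \right)} = Z^{\frac{3}{2}}$
$P{\left(q \right)} = 45 + 9 \left(12 + q\right) \left(103 - 16 i \sqrt{2}\right)$ ($P{\left(q \right)} = 45 + 9 \left(q - -12\right) \left(103 + \left(-8\right)^{\frac{3}{2}}\right) = 45 + 9 \left(q + \left(-8 + 20\right)\right) \left(103 - 16 i \sqrt{2}\right) = 45 + 9 \left(q + 12\right) \left(103 - 16 i \sqrt{2}\right) = 45 + 9 \left(12 + q\right) \left(103 - 16 i \sqrt{2}\right)$)
$\left(L - 47029\right) \left(-365 + P{\left(-124 \right)}\right) = \left(-25894 - 47029\right) \left(-365 + \left(11169 + 927 \left(-124\right) - 1728 i \sqrt{2} - 144 i \left(-124\right) \sqrt{2}\right)\right) = - 72923 \left(-365 + \left(11169 - 114948 - 1728 i \sqrt{2} + 17856 i \sqrt{2}\right)\right) = - 72923 \left(-365 - \left(103779 - 16128 i \sqrt{2}\right)\right) = - 72923 \left(-104144 + 16128 i \sqrt{2}\right) = 7594492912 - 1176102144 i \sqrt{2}$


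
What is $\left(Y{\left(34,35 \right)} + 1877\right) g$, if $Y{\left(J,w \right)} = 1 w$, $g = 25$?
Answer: $47800$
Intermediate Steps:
$Y{\left(J,w \right)} = w$
$\left(Y{\left(34,35 \right)} + 1877\right) g = \left(35 + 1877\right) 25 = 1912 \cdot 25 = 47800$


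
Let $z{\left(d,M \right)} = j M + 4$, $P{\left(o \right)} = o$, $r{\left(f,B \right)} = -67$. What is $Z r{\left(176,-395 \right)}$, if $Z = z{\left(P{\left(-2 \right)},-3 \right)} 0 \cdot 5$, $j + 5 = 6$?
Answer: $0$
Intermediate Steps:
$j = 1$ ($j = -5 + 6 = 1$)
$z{\left(d,M \right)} = 4 + M$ ($z{\left(d,M \right)} = 1 M + 4 = M + 4 = 4 + M$)
$Z = 0$ ($Z = \left(4 - 3\right) 0 \cdot 5 = 1 \cdot 0 \cdot 5 = 0 \cdot 5 = 0$)
$Z r{\left(176,-395 \right)} = 0 \left(-67\right) = 0$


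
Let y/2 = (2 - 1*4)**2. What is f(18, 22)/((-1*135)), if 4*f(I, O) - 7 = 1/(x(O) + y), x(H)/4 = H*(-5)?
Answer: -3023/233280 ≈ -0.012959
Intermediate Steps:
x(H) = -20*H (x(H) = 4*(H*(-5)) = 4*(-5*H) = -20*H)
y = 8 (y = 2*(2 - 1*4)**2 = 2*(2 - 4)**2 = 2*(-2)**2 = 2*4 = 8)
f(I, O) = 7/4 + 1/(4*(8 - 20*O)) (f(I, O) = 7/4 + 1/(4*(-20*O + 8)) = 7/4 + 1/(4*(8 - 20*O)))
f(18, 22)/((-1*135)) = ((-57 + 140*22)/(16*(-2 + 5*22)))/((-1*135)) = ((-57 + 3080)/(16*(-2 + 110)))/(-135) = ((1/16)*3023/108)*(-1/135) = ((1/16)*(1/108)*3023)*(-1/135) = (3023/1728)*(-1/135) = -3023/233280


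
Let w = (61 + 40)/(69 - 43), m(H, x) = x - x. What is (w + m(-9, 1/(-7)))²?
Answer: 10201/676 ≈ 15.090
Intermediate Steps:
m(H, x) = 0
w = 101/26 ≈ 3.8846
(w + m(-9, 1/(-7)))² = (101/26 + 0)² = (101/26)² = 10201/676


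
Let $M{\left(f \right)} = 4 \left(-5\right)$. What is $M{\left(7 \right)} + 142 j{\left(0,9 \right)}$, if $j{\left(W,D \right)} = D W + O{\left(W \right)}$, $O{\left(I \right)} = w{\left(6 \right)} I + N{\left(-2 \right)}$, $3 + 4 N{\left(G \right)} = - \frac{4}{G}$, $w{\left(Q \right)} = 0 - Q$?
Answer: $- \frac{111}{2} \approx -55.5$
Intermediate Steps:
$w{\left(Q \right)} = - Q$
$N{\left(G \right)} = - \frac{3}{4} - \frac{1}{G}$ ($N{\left(G \right)} = - \frac{3}{4} + \frac{\left(-4\right) \frac{1}{G}}{4} = - \frac{3}{4} - \frac{1}{G}$)
$O{\left(I \right)} = - \frac{1}{4} - 6 I$ ($O{\left(I \right)} = \left(-1\right) 6 I - \frac{1}{4} = - 6 I - \frac{1}{4} = - \frac{1}{4} - 6 I$)
$j{\left(W,D \right)} = - \frac{1}{4} - 6 W + D W$ ($j{\left(W,D \right)} = D W - \left(\frac{1}{4} + 6 W\right) = - \frac{1}{4} - 6 W + D W$)
$M{\left(f \right)} = -20$
$M{\left(7 \right)} + 142 j{\left(0,9 \right)} = -20 + 142 \left(- \frac{1}{4} - 0 + 9 \cdot 0\right) = -20 + 142 \left(- \frac{1}{4} + 0 + 0\right) = -20 + 142 \left(- \frac{1}{4}\right) = -20 - \frac{71}{2} = - \frac{111}{2}$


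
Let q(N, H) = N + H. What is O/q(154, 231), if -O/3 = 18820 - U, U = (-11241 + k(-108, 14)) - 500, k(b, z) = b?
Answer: -92007/385 ≈ -238.98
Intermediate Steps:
U = -11849 (U = (-11241 - 108) - 500 = -11349 - 500 = -11849)
O = -92007 (O = -3*(18820 - 1*(-11849)) = -3*(18820 + 11849) = -3*30669 = -92007)
q(N, H) = H + N
O/q(154, 231) = -92007/(231 + 154) = -92007/385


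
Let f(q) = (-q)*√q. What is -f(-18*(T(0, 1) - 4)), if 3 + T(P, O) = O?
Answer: 648*√3 ≈ 1122.4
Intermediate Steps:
T(P, O) = -3 + O
f(q) = -q^(3/2)
-f(-18*(T(0, 1) - 4)) = -(-1)*(-18*((-3 + 1) - 4))^(3/2) = -(-1)*(-18*(-2 - 4))^(3/2) = -(-1)*(-18*(-6))^(3/2) = -(-1)*108^(3/2) = -(-1)*648*√3 = -(-648)*√3 = 648*√3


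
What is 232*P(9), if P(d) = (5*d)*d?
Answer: 93960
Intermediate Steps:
P(d) = 5*d**2
232*P(9) = 232*(5*9**2) = 232*(5*81) = 232*405 = 93960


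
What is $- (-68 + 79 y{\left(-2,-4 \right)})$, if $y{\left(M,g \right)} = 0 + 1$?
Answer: $-11$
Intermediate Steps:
$y{\left(M,g \right)} = 1$
$- (-68 + 79 y{\left(-2,-4 \right)}) = - (-68 + 79 \cdot 1) = - (-68 + 79) = \left(-1\right) 11 = -11$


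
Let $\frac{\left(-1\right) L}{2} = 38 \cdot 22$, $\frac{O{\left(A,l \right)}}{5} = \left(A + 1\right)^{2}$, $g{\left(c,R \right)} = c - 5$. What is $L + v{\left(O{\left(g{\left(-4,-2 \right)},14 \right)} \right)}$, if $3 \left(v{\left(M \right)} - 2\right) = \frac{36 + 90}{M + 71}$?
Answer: $- \frac{652928}{391} \approx -1669.9$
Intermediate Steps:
$g{\left(c,R \right)} = -5 + c$
$O{\left(A,l \right)} = 5 \left(1 + A\right)^{2}$ ($O{\left(A,l \right)} = 5 \left(A + 1\right)^{2} = 5 \left(1 + A\right)^{2}$)
$v{\left(M \right)} = 2 + \frac{42}{71 + M}$ ($v{\left(M \right)} = 2 + \frac{\left(36 + 90\right) \frac{1}{M + 71}}{3} = 2 + \frac{126 \frac{1}{71 + M}}{3} = 2 + \frac{42}{71 + M}$)
$L = -1672$ ($L = - 2 \cdot 38 \cdot 22 = \left(-2\right) 836 = -1672$)
$L + v{\left(O{\left(g{\left(-4,-2 \right)},14 \right)} \right)} = -1672 + \frac{2 \left(92 + 5 \left(1 - 9\right)^{2}\right)}{71 + 5 \left(1 - 9\right)^{2}} = -1672 + \frac{2 \left(92 + 5 \left(-8\right)^{2}\right)}{71 + 5 \left(-8\right)^{2}} = -1672 + \frac{2 \left(92 + 5 \cdot 64\right)}{71 + 5 \cdot 64} = -1672 + \frac{2 \left(92 + 320\right)}{71 + 320} = -1672 + 2 \cdot \frac{1}{391} \cdot 412 = -1672 + \frac{824}{391} = - \frac{652928}{391}$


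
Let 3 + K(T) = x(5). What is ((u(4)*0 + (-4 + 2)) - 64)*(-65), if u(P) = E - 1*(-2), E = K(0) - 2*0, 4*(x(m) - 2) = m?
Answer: 4290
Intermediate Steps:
x(m) = 2 + m/4
K(T) = ¼ (K(T) = -3 + (2 + (¼)*5) = -3 + (2 + 5/4) = -3 + 13/4 = ¼)
E = ¼ (E = ¼ - 2*0 = ¼ + 0 = ¼ ≈ 0.25000)
u(P) = 9/4 (u(P) = ¼ - 1*(-2) = ¼ + 2 = 9/4)
((u(4)*0 + (-4 + 2)) - 64)*(-65) = (((9/4)*0 + (-4 + 2)) - 64)*(-65) = ((0 - 2) - 64)*(-65) = (-2 - 64)*(-65) = -66*(-65) = 4290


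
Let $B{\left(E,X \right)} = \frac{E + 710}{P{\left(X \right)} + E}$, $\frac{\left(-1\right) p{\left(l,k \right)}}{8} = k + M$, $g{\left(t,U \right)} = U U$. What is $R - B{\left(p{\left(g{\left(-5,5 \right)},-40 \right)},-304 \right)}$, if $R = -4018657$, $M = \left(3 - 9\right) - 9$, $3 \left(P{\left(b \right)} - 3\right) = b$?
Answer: $- \frac{164765075}{41} \approx -4.0187 \cdot 10^{6}$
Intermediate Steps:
$g{\left(t,U \right)} = U^{2}$
$P{\left(b \right)} = 3 + \frac{b}{3}$
$M = -15$ ($M = -6 - 9 = -15$)
$p{\left(l,k \right)} = 120 - 8 k$ ($p{\left(l,k \right)} = - 8 \left(k - 15\right) = - 8 \left(-15 + k\right) = 120 - 8 k$)
$B{\left(E,X \right)} = \frac{710 + E}{3 + E + \frac{X}{3}}$ ($B{\left(E,X \right)} = \frac{E + 710}{\left(3 + \frac{X}{3}\right) + E} = \frac{710 + E}{3 + E + \frac{X}{3}}$)
$R - B{\left(p{\left(g{\left(-5,5 \right)},-40 \right)},-304 \right)} = -4018657 - \frac{3 \left(710 + \left(120 - -320\right)\right)}{9 - 304 + 3 \left(120 - -320\right)} = -4018657 - \frac{3 \left(710 + \left(120 + 320\right)\right)}{9 - 304 + 3 \left(120 + 320\right)} = -4018657 - \frac{3 \left(710 + 440\right)}{9 - 304 + 3 \cdot 440} = -4018657 - 3 \frac{1}{9 - 304 + 1320} \cdot 1150 = -4018657 - 3 \cdot \frac{1}{1025} \cdot 1150 = -4018657 - \frac{138}{41} = - \frac{164765075}{41}$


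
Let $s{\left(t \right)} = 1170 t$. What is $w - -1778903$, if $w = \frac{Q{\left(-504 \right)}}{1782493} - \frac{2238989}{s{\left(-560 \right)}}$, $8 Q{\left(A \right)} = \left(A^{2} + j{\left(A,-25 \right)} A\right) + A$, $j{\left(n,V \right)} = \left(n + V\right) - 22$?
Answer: $\frac{2077566016010090777}{1167889413600} \approx 1.7789 \cdot 10^{6}$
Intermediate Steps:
$j{\left(n,V \right)} = -22 + V + n$ ($j{\left(n,V \right)} = \left(V + n\right) - 22 = -22 + V + n$)
$Q{\left(A \right)} = \frac{A}{8} + \frac{A^{2}}{8} + \frac{A \left(-47 + A\right)}{8}$ ($Q{\left(A \right)} = \frac{\left(A^{2} + \left(-22 - 25 + A\right) A\right) + A}{8} = \frac{\left(A^{2} + \left(-47 + A\right) A\right) + A}{8} = \frac{\left(A^{2} + A \left(-47 + A\right)\right) + A}{8} = \frac{A + A^{2} + A \left(-47 + A\right)}{8} = \frac{A}{8} + \frac{A^{2}}{8} + \frac{A \left(-47 + A\right)}{8}$)
$w = \frac{4034488809977}{1167889413600}$ ($w = \frac{\frac{1}{4} \left(-504\right) \left(-23 - 504\right)}{1782493} - \frac{2238989}{1170 \left(-560\right)} = \frac{1}{4} \left(-504\right) \left(-527\right) \frac{1}{1782493} - \frac{2238989}{-655200} = 66402 \cdot \frac{1}{1782493} - - \frac{2238989}{655200} = \frac{66402}{1782493} + \frac{2238989}{655200} = \frac{4034488809977}{1167889413600} \approx 3.4545$)
$w - -1778903 = \frac{4034488809977}{1167889413600} - -1778903 = \frac{4034488809977}{1167889413600} + 1778903 = \frac{2077566016010090777}{1167889413600}$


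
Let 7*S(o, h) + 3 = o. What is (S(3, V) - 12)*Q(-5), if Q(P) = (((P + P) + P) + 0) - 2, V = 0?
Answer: 204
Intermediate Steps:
S(o, h) = -3/7 + o/7
Q(P) = -2 + 3*P (Q(P) = ((2*P + P) + 0) - 2 = (3*P + 0) - 2 = 3*P - 2 = -2 + 3*P)
(S(3, V) - 12)*Q(-5) = ((-3/7 + (⅐)*3) - 12)*(-2 + 3*(-5)) = ((-3/7 + 3/7) - 12)*(-2 - 15) = (0 - 12)*(-17) = -12*(-17) = 204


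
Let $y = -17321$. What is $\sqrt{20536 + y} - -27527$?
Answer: $27527 + \sqrt{3215} \approx 27584.0$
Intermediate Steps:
$\sqrt{20536 + y} - -27527 = \sqrt{20536 - 17321} - -27527 = \sqrt{3215} + 27527 = 27527 + \sqrt{3215}$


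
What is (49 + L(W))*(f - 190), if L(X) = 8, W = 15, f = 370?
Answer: 10260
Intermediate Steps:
(49 + L(W))*(f - 190) = (49 + 8)*(370 - 190) = 57*180 = 10260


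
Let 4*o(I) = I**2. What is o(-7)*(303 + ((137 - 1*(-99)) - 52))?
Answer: 23863/4 ≈ 5965.8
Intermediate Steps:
o(I) = I**2/4
o(-7)*(303 + ((137 - 1*(-99)) - 52)) = ((1/4)*(-7)**2)*(303 + ((137 - 1*(-99)) - 52)) = ((1/4)*49)*(303 + ((137 + 99) - 52)) = 49*(303 + (236 - 52))/4 = 49*(303 + 184)/4 = (49/4)*487 = 23863/4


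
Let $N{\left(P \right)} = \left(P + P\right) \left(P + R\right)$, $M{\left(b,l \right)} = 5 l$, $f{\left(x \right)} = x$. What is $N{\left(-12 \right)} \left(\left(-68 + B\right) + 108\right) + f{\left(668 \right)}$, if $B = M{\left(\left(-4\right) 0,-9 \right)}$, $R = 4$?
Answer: $-292$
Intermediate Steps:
$B = -45$ ($B = 5 \left(-9\right) = -45$)
$N{\left(P \right)} = 2 P \left(4 + P\right)$ ($N{\left(P \right)} = \left(P + P\right) \left(P + 4\right) = 2 P \left(4 + P\right)$)
$N{\left(-12 \right)} \left(\left(-68 + B\right) + 108\right) + f{\left(668 \right)} = 2 \left(-12\right) \left(4 - 12\right) \left(\left(-68 - 45\right) + 108\right) + 668 = 2 \left(-12\right) \left(-8\right) \left(-113 + 108\right) + 668 = 192 \left(-5\right) + 668 = -960 + 668 = -292$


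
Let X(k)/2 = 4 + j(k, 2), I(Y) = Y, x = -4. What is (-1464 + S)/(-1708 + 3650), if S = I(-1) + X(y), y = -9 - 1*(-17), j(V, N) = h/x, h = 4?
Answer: -1459/1942 ≈ -0.75129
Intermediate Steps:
j(V, N) = -1 (j(V, N) = 4/(-4) = 4*(-¼) = -1)
y = 8 (y = -9 + 17 = 8)
X(k) = 6 (X(k) = 2*(4 - 1) = 2*3 = 6)
S = 5 (S = -1 + 6 = 5)
(-1464 + S)/(-1708 + 3650) = (-1464 + 5)/(-1708 + 3650) = -1459/1942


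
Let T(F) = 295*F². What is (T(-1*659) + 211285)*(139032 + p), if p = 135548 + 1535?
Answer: 35432230960700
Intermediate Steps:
p = 137083
(T(-1*659) + 211285)*(139032 + p) = (295*(-1*659)² + 211285)*(139032 + 137083) = (295*(-659)² + 211285)*276115 = (295*434281 + 211285)*276115 = (128112895 + 211285)*276115 = 128324180*276115 = 35432230960700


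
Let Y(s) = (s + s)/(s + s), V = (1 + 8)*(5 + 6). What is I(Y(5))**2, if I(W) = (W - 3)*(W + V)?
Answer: 40000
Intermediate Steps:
V = 99 (V = 9*11 = 99)
Y(s) = 1 (Y(s) = (2*s)/((2*s)) = (2*s)*(1/(2*s)) = 1)
I(W) = (-3 + W)*(99 + W) (I(W) = (W - 3)*(W + 99) = (-3 + W)*(99 + W))
I(Y(5))**2 = (-297 + 1**2 + 96*1)**2 = (-297 + 1 + 96)**2 = (-200)**2 = 40000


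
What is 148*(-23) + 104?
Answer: -3300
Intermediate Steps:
148*(-23) + 104 = -3404 + 104 = -3300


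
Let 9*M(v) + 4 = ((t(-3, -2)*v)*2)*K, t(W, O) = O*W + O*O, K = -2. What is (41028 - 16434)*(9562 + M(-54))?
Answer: 723178372/3 ≈ 2.4106e+8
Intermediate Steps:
t(W, O) = O**2 + O*W (t(W, O) = O*W + O**2 = O**2 + O*W)
M(v) = -4/9 - 40*v/9 (M(v) = -4/9 + ((((-2*(-2 - 3))*v)*2)*(-2))/9 = -4/9 + ((((-2*(-5))*v)*2)*(-2))/9 = -4/9 + (((10*v)*2)*(-2))/9 = -4/9 + ((20*v)*(-2))/9 = -4/9 + (-40*v)/9 = -4/9 - 40*v/9)
(41028 - 16434)*(9562 + M(-54)) = (41028 - 16434)*(9562 + (-4/9 - 40/9*(-54))) = 24594*(9562 + (-4/9 + 240)) = 24594*(9562 + 2156/9) = 24594*(88214/9) = 723178372/3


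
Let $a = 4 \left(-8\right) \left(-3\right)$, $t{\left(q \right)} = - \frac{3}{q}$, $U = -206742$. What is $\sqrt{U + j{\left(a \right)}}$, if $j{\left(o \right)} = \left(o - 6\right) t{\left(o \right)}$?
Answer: $\frac{i \sqrt{3307917}}{4} \approx 454.69 i$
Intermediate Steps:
$a = 96$ ($a = \left(-32\right) \left(-3\right) = 96$)
$j{\left(o \right)} = - \frac{3 \left(-6 + o\right)}{o}$ ($j{\left(o \right)} = \left(o - 6\right) \left(- \frac{3}{o}\right) = \left(-6 + o\right) \left(- \frac{3}{o}\right) = - \frac{3 \left(-6 + o\right)}{o}$)
$\sqrt{U + j{\left(a \right)}} = \sqrt{-206742 - \left(3 - \frac{18}{96}\right)} = \sqrt{-206742 + \left(-3 + 18 \cdot \frac{1}{96}\right)} = \sqrt{-206742 + \left(-3 + \frac{3}{16}\right)} = \sqrt{-206742 - \frac{45}{16}} = \sqrt{- \frac{3307917}{16}} = \frac{i \sqrt{3307917}}{4}$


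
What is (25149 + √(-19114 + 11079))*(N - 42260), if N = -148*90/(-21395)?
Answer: -4547640253524/4279 - 180827876*I*√8035/4279 ≈ -1.0628e+9 - 3.7881e+6*I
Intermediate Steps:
N = 2664/4279 (N = -13320*(-1/21395) = 2664/4279 ≈ 0.62258)
(25149 + √(-19114 + 11079))*(N - 42260) = (25149 + √(-19114 + 11079))*(2664/4279 - 42260) = (25149 + √(-8035))*(-180827876/4279) = (25149 + I*√8035)*(-180827876/4279) = -4547640253524/4279 - 180827876*I*√8035/4279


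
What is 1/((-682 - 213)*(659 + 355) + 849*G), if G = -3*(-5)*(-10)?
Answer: -1/1034880 ≈ -9.6630e-7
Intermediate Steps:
G = -150 (G = 15*(-10) = -150)
1/((-682 - 213)*(659 + 355) + 849*G) = 1/((-682 - 213)*(659 + 355) + 849*(-150)) = 1/(-895*1014 - 127350) = 1/(-907530 - 127350) = 1/(-1034880) = -1/1034880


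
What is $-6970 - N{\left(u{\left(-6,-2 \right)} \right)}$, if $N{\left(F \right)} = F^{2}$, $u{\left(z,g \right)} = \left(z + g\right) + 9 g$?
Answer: $-7646$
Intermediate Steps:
$u{\left(z,g \right)} = z + 10 g$ ($u{\left(z,g \right)} = \left(g + z\right) + 9 g = z + 10 g$)
$-6970 - N{\left(u{\left(-6,-2 \right)} \right)} = -6970 - \left(-6 + 10 \left(-2\right)\right)^{2} = -6970 - \left(-6 - 20\right)^{2} = -6970 - \left(-26\right)^{2} = -6970 - 676 = -7646$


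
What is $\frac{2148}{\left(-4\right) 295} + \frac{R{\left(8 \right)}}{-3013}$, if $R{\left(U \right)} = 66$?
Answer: $- \frac{1637451}{888835} \approx -1.8422$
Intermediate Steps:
$\frac{2148}{\left(-4\right) 295} + \frac{R{\left(8 \right)}}{-3013} = \frac{2148}{\left(-4\right) 295} + \frac{66}{-3013} = \frac{2148}{-1180} + 66 \left(- \frac{1}{3013}\right) = 2148 \left(- \frac{1}{1180}\right) - \frac{66}{3013} = - \frac{537}{295} - \frac{66}{3013} = - \frac{1637451}{888835}$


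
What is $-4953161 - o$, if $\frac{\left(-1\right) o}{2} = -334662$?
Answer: $-5622485$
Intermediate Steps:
$o = 669324$ ($o = \left(-2\right) \left(-334662\right) = 669324$)
$-4953161 - o = -4953161 - 669324 = -5622485$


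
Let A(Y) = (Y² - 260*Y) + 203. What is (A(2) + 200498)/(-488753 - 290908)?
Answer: -200185/779661 ≈ -0.25676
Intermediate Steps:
A(Y) = 203 + Y² - 260*Y
(A(2) + 200498)/(-488753 - 290908) = ((203 + 2² - 260*2) + 200498)/(-488753 - 290908) = ((203 + 4 - 520) + 200498)/(-779661) = (-313 + 200498)*(-1/779661) = 200185*(-1/779661) = -200185/779661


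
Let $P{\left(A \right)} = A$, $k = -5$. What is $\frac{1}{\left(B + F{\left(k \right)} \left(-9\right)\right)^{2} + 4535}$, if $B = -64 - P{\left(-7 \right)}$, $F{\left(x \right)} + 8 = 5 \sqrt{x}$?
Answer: $\frac{i}{5 \left(- 1073 i + 270 \sqrt{5}\right)} \approx -0.00014157 + 7.9658 \cdot 10^{-5} i$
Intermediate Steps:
$F{\left(x \right)} = -8 + 5 \sqrt{x}$
$B = -57$ ($B = -64 - -7 = -64 + 7 = -57$)
$\frac{1}{\left(B + F{\left(k \right)} \left(-9\right)\right)^{2} + 4535} = \frac{1}{\left(-57 + \left(-8 + 5 \sqrt{-5}\right) \left(-9\right)\right)^{2} + 4535} = \frac{1}{\left(-57 + \left(-8 + 5 i \sqrt{5}\right) \left(-9\right)\right)^{2} + 4535} = \frac{1}{\left(-57 + \left(72 - 45 i \sqrt{5}\right)\right)^{2} + 4535} = \frac{1}{\left(15 - 45 i \sqrt{5}\right)^{2} + 4535} = \frac{1}{4535 + \left(15 - 45 i \sqrt{5}\right)^{2}}$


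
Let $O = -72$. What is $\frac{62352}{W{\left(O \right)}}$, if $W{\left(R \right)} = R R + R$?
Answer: $\frac{866}{71} \approx 12.197$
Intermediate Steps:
$W{\left(R \right)} = R + R^{2}$ ($W{\left(R \right)} = R^{2} + R = R + R^{2}$)
$\frac{62352}{W{\left(O \right)}} = \frac{62352}{\left(-72\right) \left(1 - 72\right)} = \frac{62352}{\left(-72\right) \left(-71\right)} = \frac{62352}{5112} = 62352 \cdot \frac{1}{5112} = \frac{866}{71}$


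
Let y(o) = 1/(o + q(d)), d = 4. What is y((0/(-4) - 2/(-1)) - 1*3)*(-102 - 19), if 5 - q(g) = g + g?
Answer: 121/4 ≈ 30.250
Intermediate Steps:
q(g) = 5 - 2*g (q(g) = 5 - (g + g) = 5 - 2*g)
y(o) = 1/(-3 + o) (y(o) = 1/(o + (5 - 2*4)) = 1/(o + (5 - 8)) = 1/(o - 3) = 1/(-3 + o))
y((0/(-4) - 2/(-1)) - 1*3)*(-102 - 19) = (-102 - 19)/(-3 + ((0/(-4) - 2/(-1)) - 1*3)) = -121/(-3 + ((0*(-¼) - 2*(-1)) - 3)) = -121/(-3 + ((0 + 2) - 3)) = -121/(-3 + (2 - 3)) = -121/(-3 - 1) = -121/(-4) = -¼*(-121) = 121/4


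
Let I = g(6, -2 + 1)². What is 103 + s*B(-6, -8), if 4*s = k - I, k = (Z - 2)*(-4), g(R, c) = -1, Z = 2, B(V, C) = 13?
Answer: 399/4 ≈ 99.750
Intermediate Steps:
k = 0 (k = (2 - 2)*(-4) = 0*(-4) = 0)
I = 1 (I = (-1)² = 1)
s = -¼ (s = (0 - 1*1)/4 = (0 - 1)/4 = (¼)*(-1) = -¼ ≈ -0.25000)
103 + s*B(-6, -8) = 103 - ¼*13 = 103 - 13/4 = 399/4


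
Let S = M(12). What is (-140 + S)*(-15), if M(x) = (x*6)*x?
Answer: -10860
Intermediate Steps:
M(x) = 6*x**2 (M(x) = (6*x)*x = 6*x**2)
S = 864 (S = 6*12**2 = 6*144 = 864)
(-140 + S)*(-15) = (-140 + 864)*(-15) = 724*(-15) = -10860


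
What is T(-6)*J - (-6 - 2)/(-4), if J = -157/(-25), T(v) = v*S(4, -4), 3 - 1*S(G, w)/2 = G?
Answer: 1834/25 ≈ 73.360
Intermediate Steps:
S(G, w) = 6 - 2*G
T(v) = -2*v (T(v) = v*(6 - 2*4) = v*(6 - 8) = v*(-2) = -2*v)
J = 157/25 (J = -157*(-1/25) = 157/25 ≈ 6.2800)
T(-6)*J - (-6 - 2)/(-4) = -2*(-6)*(157/25) - (-6 - 2)/(-4) = 12*(157/25) - (-8)*(-1)/4 = 1884/25 - 1*2 = 1884/25 - 2 = 1834/25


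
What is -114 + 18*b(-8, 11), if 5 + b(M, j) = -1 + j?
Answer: -24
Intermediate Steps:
b(M, j) = -6 + j (b(M, j) = -5 + (-1 + j) = -6 + j)
-114 + 18*b(-8, 11) = -114 + 18*(-6 + 11) = -114 + 18*5 = -114 + 90 = -24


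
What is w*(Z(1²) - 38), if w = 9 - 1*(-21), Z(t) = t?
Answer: -1110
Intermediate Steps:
w = 30 (w = 9 + 21 = 30)
w*(Z(1²) - 38) = 30*(1² - 38) = 30*(1 - 38) = 30*(-37) = -1110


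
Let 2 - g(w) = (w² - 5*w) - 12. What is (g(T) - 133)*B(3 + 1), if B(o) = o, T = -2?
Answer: -532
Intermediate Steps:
g(w) = 14 - w² + 5*w (g(w) = 2 - ((w² - 5*w) - 12) = 2 - (-12 + w² - 5*w) = 2 + (12 - w² + 5*w) = 14 - w² + 5*w)
(g(T) - 133)*B(3 + 1) = ((14 - 1*(-2)² + 5*(-2)) - 133)*(3 + 1) = ((14 - 1*4 - 10) - 133)*4 = ((14 - 4 - 10) - 133)*4 = (0 - 133)*4 = -133*4 = -532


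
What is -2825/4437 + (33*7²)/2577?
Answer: -35132/3811383 ≈ -0.0092176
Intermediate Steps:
-2825/4437 + (33*7²)/2577 = -2825*1/4437 + (33*49)*(1/2577) = -2825/4437 + 1617*(1/2577) = -2825/4437 + 539/859 = -35132/3811383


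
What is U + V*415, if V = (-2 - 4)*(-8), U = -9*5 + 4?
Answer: 19879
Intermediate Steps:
U = -41 (U = -45 + 4 = -41)
V = 48 (V = -6*(-8) = 48)
U + V*415 = -41 + 48*415 = -41 + 19920 = 19879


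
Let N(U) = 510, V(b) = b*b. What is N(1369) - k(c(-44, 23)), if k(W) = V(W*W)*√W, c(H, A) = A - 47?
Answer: 510 - 663552*I*√6 ≈ 510.0 - 1.6254e+6*I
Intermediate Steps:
V(b) = b²
c(H, A) = -47 + A
k(W) = W^(9/2) (k(W) = (W*W)²*√W = (W²)²*√W = W⁴*√W = W^(9/2))
N(1369) - k(c(-44, 23)) = 510 - (-47 + 23)^(9/2) = 510 - (-24)^(9/2) = 510 - 663552*I*√6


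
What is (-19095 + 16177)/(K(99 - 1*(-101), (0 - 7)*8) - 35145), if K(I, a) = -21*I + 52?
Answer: 2918/39293 ≈ 0.074263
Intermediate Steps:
K(I, a) = 52 - 21*I
(-19095 + 16177)/(K(99 - 1*(-101), (0 - 7)*8) - 35145) = (-19095 + 16177)/((52 - 21*(99 - 1*(-101))) - 35145) = -2918/((52 - 21*(99 + 101)) - 35145) = -2918/((52 - 21*200) - 35145) = -2918/((52 - 4200) - 35145) = -2918/(-4148 - 35145) = -2918/(-39293) = -2918*(-1/39293) = 2918/39293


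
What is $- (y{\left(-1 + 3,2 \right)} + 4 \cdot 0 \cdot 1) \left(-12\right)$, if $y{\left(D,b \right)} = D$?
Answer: $24$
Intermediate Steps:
$- (y{\left(-1 + 3,2 \right)} + 4 \cdot 0 \cdot 1) \left(-12\right) = - (\left(-1 + 3\right) + 4 \cdot 0 \cdot 1) \left(-12\right) = - (2 + 0 \cdot 1) \left(-12\right) = - (2 + 0) \left(-12\right) = \left(-1\right) 2 \left(-12\right) = \left(-2\right) \left(-12\right) = 24$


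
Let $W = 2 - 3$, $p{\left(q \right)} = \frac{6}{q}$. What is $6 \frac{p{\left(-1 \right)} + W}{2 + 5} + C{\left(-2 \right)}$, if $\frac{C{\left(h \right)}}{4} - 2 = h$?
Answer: $-6$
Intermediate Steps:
$C{\left(h \right)} = 8 + 4 h$
$W = -1$ ($W = 2 - 3 = -1$)
$6 \frac{p{\left(-1 \right)} + W}{2 + 5} + C{\left(-2 \right)} = 6 \frac{\frac{6}{-1} - 1}{2 + 5} + \left(8 + 4 \left(-2\right)\right) = 6 \frac{6 \left(-1\right) - 1}{7} + \left(8 - 8\right) = 6 \left(-6 - 1\right) \frac{1}{7} + 0 = 6 \left(\left(-7\right) \frac{1}{7}\right) + 0 = 6 \left(-1\right) + 0 = -6 + 0 = -6$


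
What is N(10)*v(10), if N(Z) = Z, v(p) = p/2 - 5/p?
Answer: 45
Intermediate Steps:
v(p) = p/2 - 5/p (v(p) = p*(½) - 5/p = p/2 - 5/p)
N(10)*v(10) = 10*((½)*10 - 5/10) = 10*(5 - 5*⅒) = 10*(5 - ½) = 10*(9/2) = 45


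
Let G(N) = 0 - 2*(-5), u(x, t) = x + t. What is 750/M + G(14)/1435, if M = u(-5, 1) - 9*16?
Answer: -107477/21238 ≈ -5.0606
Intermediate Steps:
u(x, t) = t + x
M = -148 (M = (1 - 5) - 9*16 = -4 - 144 = -148)
G(N) = 10 (G(N) = 0 + 10 = 10)
750/M + G(14)/1435 = 750/(-148) + 10/1435 = 750*(-1/148) + 10*(1/1435) = -375/74 + 2/287 = -107477/21238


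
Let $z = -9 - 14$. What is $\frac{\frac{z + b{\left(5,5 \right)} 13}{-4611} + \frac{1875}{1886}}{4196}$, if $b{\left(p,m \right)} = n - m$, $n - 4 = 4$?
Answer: $\frac{8615449}{36489867816} \approx 0.00023611$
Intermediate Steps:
$n = 8$ ($n = 4 + 4 = 8$)
$z = -23$
$b{\left(p,m \right)} = 8 - m$
$\frac{\frac{z + b{\left(5,5 \right)} 13}{-4611} + \frac{1875}{1886}}{4196} = \frac{\frac{-23 + \left(8 - 5\right) 13}{-4611} + \frac{1875}{1886}}{4196} = \left(\left(-23 + \left(8 - 5\right) 13\right) \left(- \frac{1}{4611}\right) + 1875 \cdot \frac{1}{1886}\right) \frac{1}{4196} = \left(\left(-23 + 3 \cdot 13\right) \left(- \frac{1}{4611}\right) + \frac{1875}{1886}\right) \frac{1}{4196} = \left(\left(-23 + 39\right) \left(- \frac{1}{4611}\right) + \frac{1875}{1886}\right) \frac{1}{4196} = \left(16 \left(- \frac{1}{4611}\right) + \frac{1875}{1886}\right) \frac{1}{4196} = \left(- \frac{16}{4611} + \frac{1875}{1886}\right) \frac{1}{4196} = \frac{8615449}{8696346} \cdot \frac{1}{4196} = \frac{8615449}{36489867816}$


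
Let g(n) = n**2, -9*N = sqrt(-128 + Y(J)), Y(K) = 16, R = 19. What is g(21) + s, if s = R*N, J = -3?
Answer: 441 - 76*I*sqrt(7)/9 ≈ 441.0 - 22.342*I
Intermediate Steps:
N = -4*I*sqrt(7)/9 (N = -sqrt(-128 + 16)/9 = -4*I*sqrt(7)/9 ≈ -1.1759*I)
s = -76*I*sqrt(7)/9 (s = 19*(-4*I*sqrt(7)/9) = -76*I*sqrt(7)/9 ≈ -22.342*I)
g(21) + s = 21**2 - 76*I*sqrt(7)/9 = 441 - 76*I*sqrt(7)/9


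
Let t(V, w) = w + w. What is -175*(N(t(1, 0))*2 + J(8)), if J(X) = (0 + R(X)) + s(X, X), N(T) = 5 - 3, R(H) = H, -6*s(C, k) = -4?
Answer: -6650/3 ≈ -2216.7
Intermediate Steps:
t(V, w) = 2*w
s(C, k) = ⅔ (s(C, k) = -⅙*(-4) = ⅔)
N(T) = 2
J(X) = ⅔ + X (J(X) = (0 + X) + ⅔ = X + ⅔ = ⅔ + X)
-175*(N(t(1, 0))*2 + J(8)) = -175*(2*2 + (⅔ + 8)) = -175*(4 + 26/3) = -175*38/3 = -6650/3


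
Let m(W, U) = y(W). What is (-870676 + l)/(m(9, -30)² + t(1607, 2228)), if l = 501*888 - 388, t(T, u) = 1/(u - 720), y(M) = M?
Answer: -642673408/122149 ≈ -5261.4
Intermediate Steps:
m(W, U) = W
t(T, u) = 1/(-720 + u)
l = 444500 (l = 444888 - 388 = 444500)
(-870676 + l)/(m(9, -30)² + t(1607, 2228)) = (-870676 + 444500)/(9² + 1/(-720 + 2228)) = -426176/(81 + 1/1508) = -426176/122149/1508 = -426176*1508/122149 = -642673408/122149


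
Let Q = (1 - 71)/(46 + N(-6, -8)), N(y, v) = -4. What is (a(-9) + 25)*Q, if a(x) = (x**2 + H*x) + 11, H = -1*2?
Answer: -225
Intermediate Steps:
H = -2
Q = -5/3 (Q = (1 - 71)/(46 - 4) = -70/42 = -70*1/42 = -5/3 ≈ -1.6667)
a(x) = 11 + x**2 - 2*x (a(x) = (x**2 - 2*x) + 11 = 11 + x**2 - 2*x)
(a(-9) + 25)*Q = ((11 + (-9)**2 - 2*(-9)) + 25)*(-5/3) = ((11 + 81 + 18) + 25)*(-5/3) = (110 + 25)*(-5/3) = 135*(-5/3) = -225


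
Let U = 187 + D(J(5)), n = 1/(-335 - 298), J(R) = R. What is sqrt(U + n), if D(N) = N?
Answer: sqrt(76931655)/633 ≈ 13.856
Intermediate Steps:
n = -1/633 (n = 1/(-633) = -1/633 ≈ -0.0015798)
U = 192 (U = 187 + 5 = 192)
sqrt(U + n) = sqrt(192 - 1/633) = sqrt(121535/633) = sqrt(76931655)/633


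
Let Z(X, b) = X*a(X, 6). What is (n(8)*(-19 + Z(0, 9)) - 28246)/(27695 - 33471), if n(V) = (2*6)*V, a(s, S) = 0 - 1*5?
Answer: 15035/2888 ≈ 5.2060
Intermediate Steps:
a(s, S) = -5 (a(s, S) = 0 - 5 = -5)
Z(X, b) = -5*X (Z(X, b) = X*(-5) = -5*X)
n(V) = 12*V
(n(8)*(-19 + Z(0, 9)) - 28246)/(27695 - 33471) = ((12*8)*(-19 - 5*0) - 28246)/(27695 - 33471) = (96*(-19 + 0) - 28246)/(-5776) = (96*(-19) - 28246)*(-1/5776) = (-1824 - 28246)*(-1/5776) = -30070*(-1/5776) = 15035/2888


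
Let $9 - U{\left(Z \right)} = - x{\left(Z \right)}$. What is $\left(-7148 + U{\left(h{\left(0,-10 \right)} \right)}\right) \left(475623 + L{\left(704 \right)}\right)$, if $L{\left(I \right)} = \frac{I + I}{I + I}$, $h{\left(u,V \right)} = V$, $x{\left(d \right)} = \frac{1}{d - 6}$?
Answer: $- \frac{6791018925}{2} \approx -3.3955 \cdot 10^{9}$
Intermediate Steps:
$x{\left(d \right)} = \frac{1}{-6 + d}$
$U{\left(Z \right)} = 9 + \frac{1}{-6 + Z}$ ($U{\left(Z \right)} = 9 - - \frac{1}{-6 + Z} = 9 + \frac{1}{-6 + Z}$)
$L{\left(I \right)} = 1$ ($L{\left(I \right)} = \frac{2 I}{2 I} = 2 I \frac{1}{2 I} = 1$)
$\left(-7148 + U{\left(h{\left(0,-10 \right)} \right)}\right) \left(475623 + L{\left(704 \right)}\right) = \left(-7148 + \frac{-53 + 9 \left(-10\right)}{-6 - 10}\right) \left(475623 + 1\right) = \left(-7148 + \frac{-53 - 90}{-16}\right) 475624 = \left(-7148 - - \frac{143}{16}\right) 475624 = \left(-7148 + \frac{143}{16}\right) 475624 = \left(- \frac{114225}{16}\right) 475624 = - \frac{6791018925}{2}$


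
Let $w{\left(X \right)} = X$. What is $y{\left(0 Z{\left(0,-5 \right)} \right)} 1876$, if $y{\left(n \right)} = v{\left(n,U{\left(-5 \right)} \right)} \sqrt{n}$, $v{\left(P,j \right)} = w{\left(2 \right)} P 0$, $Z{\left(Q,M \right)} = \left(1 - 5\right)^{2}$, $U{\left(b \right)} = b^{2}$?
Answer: $0$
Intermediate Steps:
$Z{\left(Q,M \right)} = 16$ ($Z{\left(Q,M \right)} = \left(-4\right)^{2} = 16$)
$v{\left(P,j \right)} = 0$ ($v{\left(P,j \right)} = 2 P 0 = 0$)
$y{\left(n \right)} = 0$ ($y{\left(n \right)} = 0 \sqrt{n} = 0$)
$y{\left(0 Z{\left(0,-5 \right)} \right)} 1876 = 0 \cdot 1876 = 0$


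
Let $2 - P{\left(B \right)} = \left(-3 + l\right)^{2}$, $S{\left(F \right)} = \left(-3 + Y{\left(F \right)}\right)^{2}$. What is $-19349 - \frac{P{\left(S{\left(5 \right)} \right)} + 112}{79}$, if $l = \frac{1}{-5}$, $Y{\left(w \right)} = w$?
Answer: $- \frac{38216869}{1975} \approx -19350.0$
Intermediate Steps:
$l = - \frac{1}{5} \approx -0.2$
$S{\left(F \right)} = \left(-3 + F\right)^{2}$
$P{\left(B \right)} = - \frac{206}{25}$ ($P{\left(B \right)} = 2 - \left(-3 - \frac{1}{5}\right)^{2} = 2 - \left(- \frac{16}{5}\right)^{2} = 2 - \frac{256}{25} = - \frac{206}{25}$)
$-19349 - \frac{P{\left(S{\left(5 \right)} \right)} + 112}{79} = -19349 - \frac{- \frac{206}{25} + 112}{79} = -19349 - \frac{2594}{25} \cdot \frac{1}{79} = -19349 - \frac{2594}{1975} = - \frac{38216869}{1975}$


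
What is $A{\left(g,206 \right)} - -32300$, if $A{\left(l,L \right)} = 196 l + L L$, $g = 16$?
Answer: $77872$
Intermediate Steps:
$A{\left(l,L \right)} = L^{2} + 196 l$ ($A{\left(l,L \right)} = 196 l + L^{2} = L^{2} + 196 l$)
$A{\left(g,206 \right)} - -32300 = \left(206^{2} + 196 \cdot 16\right) - -32300 = \left(42436 + 3136\right) + 32300 = 45572 + 32300 = 77872$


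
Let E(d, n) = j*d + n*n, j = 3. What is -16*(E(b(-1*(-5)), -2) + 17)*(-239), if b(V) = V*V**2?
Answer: 1514304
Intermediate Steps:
b(V) = V**3
E(d, n) = n**2 + 3*d (E(d, n) = 3*d + n*n = 3*d + n**2 = n**2 + 3*d)
-16*(E(b(-1*(-5)), -2) + 17)*(-239) = -16*(((-2)**2 + 3*(-1*(-5))**3) + 17)*(-239) = -16*((4 + 3*5**3) + 17)*(-239) = -16*((4 + 3*125) + 17)*(-239) = -16*((4 + 375) + 17)*(-239) = -16*(379 + 17)*(-239) = -16*396*(-239) = -6336*(-239) = 1514304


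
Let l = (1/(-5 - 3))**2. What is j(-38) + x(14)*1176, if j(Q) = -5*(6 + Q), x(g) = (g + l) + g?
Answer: 264851/8 ≈ 33106.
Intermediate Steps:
l = 1/64 (l = (1/(-8))**2 = (-1/8)**2 = 1/64 ≈ 0.015625)
x(g) = 1/64 + 2*g (x(g) = (g + 1/64) + g = (1/64 + g) + g = 1/64 + 2*g)
j(Q) = -30 - 5*Q
j(-38) + x(14)*1176 = (-30 - 5*(-38)) + (1/64 + 2*14)*1176 = (-30 + 190) + (1/64 + 28)*1176 = 160 + (1793/64)*1176 = 160 + 263571/8 = 264851/8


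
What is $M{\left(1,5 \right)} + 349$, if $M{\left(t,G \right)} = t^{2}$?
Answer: $350$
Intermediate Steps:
$M{\left(1,5 \right)} + 349 = 1^{2} + 349 = 1 + 349 = 350$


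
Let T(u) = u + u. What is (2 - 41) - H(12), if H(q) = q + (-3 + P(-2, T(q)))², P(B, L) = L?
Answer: -492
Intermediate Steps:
T(u) = 2*u
H(q) = q + (-3 + 2*q)²
(2 - 41) - H(12) = (2 - 41) - (12 + (-3 + 2*12)²) = -39 - (12 + (-3 + 24)²) = -39 - (12 + 21²) = -39 - (12 + 441) = -39 - 1*453 = -39 - 453 = -492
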